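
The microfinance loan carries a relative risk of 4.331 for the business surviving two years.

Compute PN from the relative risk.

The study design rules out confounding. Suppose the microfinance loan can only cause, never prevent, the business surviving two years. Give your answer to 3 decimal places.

Under exogeneity and monotonicity, PN = (RR − 1) / RR = 1 − 1/RR.
PN = (4.331 − 1) / 4.331 = 3.331 / 4.331 ≈ 0.7691

PN ≈ 0.769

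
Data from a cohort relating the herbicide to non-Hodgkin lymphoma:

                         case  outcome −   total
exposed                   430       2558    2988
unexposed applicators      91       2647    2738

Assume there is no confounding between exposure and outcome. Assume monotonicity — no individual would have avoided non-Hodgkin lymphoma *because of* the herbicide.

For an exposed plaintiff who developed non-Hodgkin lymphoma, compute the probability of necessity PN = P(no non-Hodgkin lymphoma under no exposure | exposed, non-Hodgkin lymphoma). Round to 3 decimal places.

PN ≈ 0.769

p₁ = P(outcome | exposed) = 430/2988 = 0.14391
p₀ = P(outcome | unexposed) = 91/2738 = 0.033236
Under exogeneity and monotonicity, PN = (p₁ − p₀) / p₁.
PN = (0.14391 − 0.033236) / 0.14391 = 0.11067 / 0.14391 ≈ 0.7690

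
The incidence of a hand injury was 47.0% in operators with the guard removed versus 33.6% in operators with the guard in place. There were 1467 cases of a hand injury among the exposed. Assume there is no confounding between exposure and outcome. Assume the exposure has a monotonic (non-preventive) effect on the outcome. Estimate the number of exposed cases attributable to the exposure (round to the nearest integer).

about 418 cases

p₁ = 0.47, p₀ = 0.336.
PN = (p₁ − p₀)/p₁ = (0.47 − 0.336) / 0.47 ≈ 0.28511.
Attributable cases ≈ PN × (exposed cases) = 0.28511 × 1467 ≈ 418.25.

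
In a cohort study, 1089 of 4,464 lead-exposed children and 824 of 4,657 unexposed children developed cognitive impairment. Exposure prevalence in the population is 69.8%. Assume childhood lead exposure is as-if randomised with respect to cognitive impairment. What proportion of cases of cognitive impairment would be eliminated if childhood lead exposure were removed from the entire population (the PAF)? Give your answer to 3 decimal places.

PAF ≈ 0.209

p₁ = P(outcome | exposed) = 1089/4464 = 0.24395
p₀ = P(outcome | unexposed) = 824/4657 = 0.17694
Overall risk P(Y=1) = π·p₁ + (1−π)·p₀ = 0.698×0.24395 + 0.302×0.17694 = 0.22371.
Under exogeneity, PAF = [P(Y=1) − p₀] / P(Y=1).
PAF = (0.22371 − 0.17694) / 0.22371 ≈ 0.2091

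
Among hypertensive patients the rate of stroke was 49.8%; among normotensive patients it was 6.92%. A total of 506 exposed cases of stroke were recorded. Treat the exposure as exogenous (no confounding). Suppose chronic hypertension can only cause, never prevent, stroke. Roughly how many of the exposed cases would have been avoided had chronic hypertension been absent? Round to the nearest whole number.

about 436 cases

p₁ = 0.498, p₀ = 0.0692.
PN = (p₁ − p₀)/p₁ = (0.498 − 0.0692) / 0.498 ≈ 0.86104.
Attributable cases ≈ PN × (exposed cases) = 0.86104 × 506 ≈ 435.69.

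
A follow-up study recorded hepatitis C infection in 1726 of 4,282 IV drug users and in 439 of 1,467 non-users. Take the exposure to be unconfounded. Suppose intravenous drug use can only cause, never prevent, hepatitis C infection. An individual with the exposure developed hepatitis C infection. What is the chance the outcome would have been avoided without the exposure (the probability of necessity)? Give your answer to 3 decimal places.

PN ≈ 0.258

p₁ = P(outcome | exposed) = 1726/4282 = 0.40308
p₀ = P(outcome | unexposed) = 439/1467 = 0.29925
Under exogeneity and monotonicity, PN = (p₁ − p₀) / p₁.
PN = (0.40308 − 0.29925) / 0.40308 = 0.10383 / 0.40308 ≈ 0.2576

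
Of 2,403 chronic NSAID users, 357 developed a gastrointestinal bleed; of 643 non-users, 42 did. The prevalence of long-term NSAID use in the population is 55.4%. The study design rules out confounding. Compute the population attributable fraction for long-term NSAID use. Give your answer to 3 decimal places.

PAF ≈ 0.414

p₁ = P(outcome | exposed) = 357/2403 = 0.14856
p₀ = P(outcome | unexposed) = 42/643 = 0.065319
Overall risk P(Y=1) = π·p₁ + (1−π)·p₀ = 0.554×0.14856 + 0.446×0.065319 = 0.11144.
Under exogeneity, PAF = [P(Y=1) − p₀] / P(Y=1).
PAF = (0.11144 − 0.065319) / 0.11144 ≈ 0.4138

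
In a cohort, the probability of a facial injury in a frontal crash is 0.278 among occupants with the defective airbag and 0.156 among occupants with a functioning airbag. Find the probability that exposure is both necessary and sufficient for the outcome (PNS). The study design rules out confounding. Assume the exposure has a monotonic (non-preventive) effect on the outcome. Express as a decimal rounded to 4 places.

Let p₁ = 0.278, p₀ = 0.156.
Under exogeneity and monotonicity, PNS = p₁ − p₀.
PNS = 0.278 − 0.156 = 0.122

PNS ≈ 0.1220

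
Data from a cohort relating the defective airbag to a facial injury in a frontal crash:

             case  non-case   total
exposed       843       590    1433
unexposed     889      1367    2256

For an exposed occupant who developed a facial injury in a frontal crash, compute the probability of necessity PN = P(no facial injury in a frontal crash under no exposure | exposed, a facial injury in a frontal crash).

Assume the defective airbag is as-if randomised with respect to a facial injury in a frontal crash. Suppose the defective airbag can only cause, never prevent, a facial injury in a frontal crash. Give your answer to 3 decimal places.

PN ≈ 0.330

p₁ = P(outcome | exposed) = 843/1433 = 0.58828
p₀ = P(outcome | unexposed) = 889/2256 = 0.39406
Under exogeneity and monotonicity, PN = (p₁ − p₀) / p₁.
PN = (0.58828 − 0.39406) / 0.58828 = 0.19422 / 0.58828 ≈ 0.3301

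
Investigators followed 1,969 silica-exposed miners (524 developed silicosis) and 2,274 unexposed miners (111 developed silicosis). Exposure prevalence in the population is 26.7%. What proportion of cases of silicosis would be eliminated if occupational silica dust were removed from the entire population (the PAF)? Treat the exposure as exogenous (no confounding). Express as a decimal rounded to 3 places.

PAF ≈ 0.543

p₁ = P(outcome | exposed) = 524/1969 = 0.26612
p₀ = P(outcome | unexposed) = 111/2274 = 0.048813
Overall risk P(Y=1) = π·p₁ + (1−π)·p₀ = 0.267×0.26612 + 0.733×0.048813 = 0.10684.
Under exogeneity, PAF = [P(Y=1) − p₀] / P(Y=1).
PAF = (0.10684 − 0.048813) / 0.10684 ≈ 0.5431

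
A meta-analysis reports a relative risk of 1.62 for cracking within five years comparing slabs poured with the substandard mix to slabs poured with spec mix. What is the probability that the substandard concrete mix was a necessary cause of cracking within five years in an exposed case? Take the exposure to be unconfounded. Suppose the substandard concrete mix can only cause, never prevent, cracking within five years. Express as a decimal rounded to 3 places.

Under exogeneity and monotonicity, PN = (RR − 1) / RR = 1 − 1/RR.
PN = (1.62 − 1) / 1.62 = 0.62 / 1.62 ≈ 0.3827

PN ≈ 0.383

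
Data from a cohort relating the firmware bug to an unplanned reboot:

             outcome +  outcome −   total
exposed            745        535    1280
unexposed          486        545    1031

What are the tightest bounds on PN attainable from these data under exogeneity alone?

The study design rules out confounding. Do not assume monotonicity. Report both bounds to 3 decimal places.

0.190 ≤ PN ≤ 0.908

p₁ = P(outcome | exposed) = 745/1280 = 0.58203
p₀ = P(outcome | unexposed) = 486/1031 = 0.47139
Under exogeneity alone the bounds on PN are max{0,(p₁−p₀)/p₁} ≤ PN ≤ min{1,(1−p₀)/p₁}.
  lower = (p₁ − p₀)/p₁ = 0.11064 / 0.58203 ≈ 0.1901
  upper = min{1, (1 − p₀)/p₁} = 0.52861 / 0.58203 ≈ 0.9082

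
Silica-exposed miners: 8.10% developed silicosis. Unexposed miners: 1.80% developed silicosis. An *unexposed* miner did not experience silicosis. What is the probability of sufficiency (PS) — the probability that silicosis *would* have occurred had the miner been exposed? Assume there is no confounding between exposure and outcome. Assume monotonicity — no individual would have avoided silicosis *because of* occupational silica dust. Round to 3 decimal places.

p₁ = 0.081, p₀ = 0.018.
Under exogeneity and monotonicity, PS = (p₁ − p₀) / (1 − p₀).
PS = (0.081 − 0.018) / (1 − 0.018) = 0.063 / 0.982 ≈ 0.0642

PS ≈ 0.064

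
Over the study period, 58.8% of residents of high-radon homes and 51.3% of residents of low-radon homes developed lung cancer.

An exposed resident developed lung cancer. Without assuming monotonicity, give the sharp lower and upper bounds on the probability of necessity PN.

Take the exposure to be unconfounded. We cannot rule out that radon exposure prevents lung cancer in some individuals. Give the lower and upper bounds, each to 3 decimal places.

p₁ = 0.588, p₀ = 0.513.
Under exogeneity alone the bounds on PN are max{0,(p₁−p₀)/p₁} ≤ PN ≤ min{1,(1−p₀)/p₁}.
  lower = (p₁ − p₀)/p₁ = 0.075 / 0.588 ≈ 0.1276
  upper = min{1, (1 − p₀)/p₁} = 0.487 / 0.588 ≈ 0.8282

0.128 ≤ PN ≤ 0.828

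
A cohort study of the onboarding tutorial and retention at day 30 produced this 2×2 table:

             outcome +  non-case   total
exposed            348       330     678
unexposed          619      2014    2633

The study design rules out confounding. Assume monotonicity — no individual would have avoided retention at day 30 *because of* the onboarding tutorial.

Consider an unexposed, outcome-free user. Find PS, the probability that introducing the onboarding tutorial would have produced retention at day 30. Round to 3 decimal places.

p₁ = P(outcome | exposed) = 348/678 = 0.51327
p₀ = P(outcome | unexposed) = 619/2633 = 0.23509
Under exogeneity and monotonicity, PS = (p₁ − p₀)/(1 − p₀).
PS = (0.51327 − 0.23509) / 0.76491 ≈ 0.3637

PS ≈ 0.364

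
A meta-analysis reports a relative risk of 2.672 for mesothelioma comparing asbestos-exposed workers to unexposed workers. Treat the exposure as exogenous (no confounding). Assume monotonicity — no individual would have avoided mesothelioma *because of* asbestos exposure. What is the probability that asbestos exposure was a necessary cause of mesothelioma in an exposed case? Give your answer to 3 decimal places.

Under exogeneity and monotonicity, PN = (RR − 1) / RR = 1 − 1/RR.
PN = (2.672 − 1) / 2.672 = 1.672 / 2.672 ≈ 0.6257

PN ≈ 0.626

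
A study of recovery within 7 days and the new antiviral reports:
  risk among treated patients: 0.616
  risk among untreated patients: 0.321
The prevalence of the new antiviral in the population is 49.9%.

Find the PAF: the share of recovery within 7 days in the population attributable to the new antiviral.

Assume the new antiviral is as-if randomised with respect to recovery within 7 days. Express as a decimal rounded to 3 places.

Let p₁ = 0.616, p₀ = 0.321.
Overall risk P(Y=1) = π·p₁ + (1−π)·p₀ = 0.499×0.616 + 0.501×0.321 = 0.4682.
Under exogeneity, PAF = [P(Y=1) − p₀] / P(Y=1).
PAF = (0.4682 − 0.321) / 0.4682 ≈ 0.3144

PAF ≈ 0.314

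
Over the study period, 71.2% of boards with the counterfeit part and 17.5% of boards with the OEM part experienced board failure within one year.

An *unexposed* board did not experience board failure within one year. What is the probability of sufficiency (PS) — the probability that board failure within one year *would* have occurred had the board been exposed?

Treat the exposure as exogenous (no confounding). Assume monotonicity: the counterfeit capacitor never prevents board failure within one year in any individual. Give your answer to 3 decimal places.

PS ≈ 0.651

p₁ = 0.712, p₀ = 0.175.
Under exogeneity and monotonicity, PS = (p₁ − p₀) / (1 − p₀).
PS = (0.712 − 0.175) / (1 − 0.175) = 0.537 / 0.825 ≈ 0.6509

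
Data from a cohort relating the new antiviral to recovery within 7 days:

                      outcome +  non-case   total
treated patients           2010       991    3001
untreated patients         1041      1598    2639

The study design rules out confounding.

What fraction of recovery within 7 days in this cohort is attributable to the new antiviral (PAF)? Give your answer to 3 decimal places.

p₁ = P(outcome | exposed) = 2010/3001 = 0.66978
p₀ = P(outcome | unexposed) = 1041/2639 = 0.39447
Exposure prevalence π = 3001/5640 = 0.53209; overall risk P(Y=1) = 0.54096.
Under exogeneity, PAF = [P(Y=1) − p₀]/P(Y=1).
PAF = (0.54096 − 0.39447) / 0.54096 ≈ 0.2708

PAF ≈ 0.271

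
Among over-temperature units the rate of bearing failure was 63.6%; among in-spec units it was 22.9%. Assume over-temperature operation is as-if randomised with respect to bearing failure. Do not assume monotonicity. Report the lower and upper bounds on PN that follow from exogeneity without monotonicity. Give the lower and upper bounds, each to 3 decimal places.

p₁ = 0.636, p₀ = 0.229.
Under exogeneity alone the bounds on PN are max{0,(p₁−p₀)/p₁} ≤ PN ≤ min{1,(1−p₀)/p₁}.
  lower = (p₁ − p₀)/p₁ = 0.407 / 0.636 ≈ 0.6399
  upper = min{1, (1 − p₀)/p₁} = 0.771 / 0.636 ≈ 1.2123 → capped at 1

0.640 ≤ PN ≤ 1.000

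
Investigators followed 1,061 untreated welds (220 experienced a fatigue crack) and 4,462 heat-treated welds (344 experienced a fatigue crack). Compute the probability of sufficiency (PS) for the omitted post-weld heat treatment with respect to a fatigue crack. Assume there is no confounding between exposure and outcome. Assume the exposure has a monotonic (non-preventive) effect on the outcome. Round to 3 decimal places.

PS ≈ 0.141

p₁ = P(outcome | exposed) = 220/1061 = 0.20735
p₀ = P(outcome | unexposed) = 344/4462 = 0.077095
Under exogeneity and monotonicity, PS = (p₁ − p₀) / (1 − p₀).
PS = (0.20735 − 0.077095) / (1 − 0.077095) = 0.13026 / 0.9229 ≈ 0.1411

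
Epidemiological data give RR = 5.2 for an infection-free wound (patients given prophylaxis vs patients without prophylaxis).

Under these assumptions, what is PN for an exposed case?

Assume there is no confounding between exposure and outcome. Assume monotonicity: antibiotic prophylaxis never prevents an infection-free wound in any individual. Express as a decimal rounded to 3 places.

Under exogeneity and monotonicity, PN = (RR − 1) / RR = 1 − 1/RR.
PN = (5.2 − 1) / 5.2 = 4.2 / 5.2 ≈ 0.8077

PN ≈ 0.808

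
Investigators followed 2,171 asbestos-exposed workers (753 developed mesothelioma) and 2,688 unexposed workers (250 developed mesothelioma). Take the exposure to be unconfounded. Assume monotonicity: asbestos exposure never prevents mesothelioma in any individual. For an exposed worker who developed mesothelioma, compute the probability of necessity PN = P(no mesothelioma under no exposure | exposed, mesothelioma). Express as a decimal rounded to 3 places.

PN ≈ 0.732

p₁ = P(outcome | exposed) = 753/2171 = 0.34684
p₀ = P(outcome | unexposed) = 250/2688 = 0.093006
Under exogeneity and monotonicity, PN = (p₁ − p₀) / p₁.
PN = (0.34684 − 0.093006) / 0.34684 = 0.25384 / 0.34684 ≈ 0.7319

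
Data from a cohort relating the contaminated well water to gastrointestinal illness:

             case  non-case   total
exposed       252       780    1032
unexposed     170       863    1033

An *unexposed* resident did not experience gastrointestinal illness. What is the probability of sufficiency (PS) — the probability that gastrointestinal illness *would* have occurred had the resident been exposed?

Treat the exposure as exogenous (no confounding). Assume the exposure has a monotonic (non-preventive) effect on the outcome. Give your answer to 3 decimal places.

p₁ = P(outcome | exposed) = 252/1032 = 0.24419
p₀ = P(outcome | unexposed) = 170/1033 = 0.16457
Under exogeneity and monotonicity, PS = (p₁ − p₀) / (1 − p₀).
PS = (0.24419 − 0.16457) / (1 − 0.16457) = 0.079617 / 0.83543 ≈ 0.0953

PS ≈ 0.095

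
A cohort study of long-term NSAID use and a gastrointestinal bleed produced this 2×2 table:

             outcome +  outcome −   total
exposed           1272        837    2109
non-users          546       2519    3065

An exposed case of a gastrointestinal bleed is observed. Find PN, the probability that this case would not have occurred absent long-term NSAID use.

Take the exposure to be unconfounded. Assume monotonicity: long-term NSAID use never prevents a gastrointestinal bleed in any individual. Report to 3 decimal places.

p₁ = P(outcome | exposed) = 1272/2109 = 0.60313
p₀ = P(outcome | unexposed) = 546/3065 = 0.17814
Under exogeneity and monotonicity, PN = (p₁ − p₀)/p₁.
PN = (0.60313 − 0.17814) / 0.60313 ≈ 0.7046

PN ≈ 0.705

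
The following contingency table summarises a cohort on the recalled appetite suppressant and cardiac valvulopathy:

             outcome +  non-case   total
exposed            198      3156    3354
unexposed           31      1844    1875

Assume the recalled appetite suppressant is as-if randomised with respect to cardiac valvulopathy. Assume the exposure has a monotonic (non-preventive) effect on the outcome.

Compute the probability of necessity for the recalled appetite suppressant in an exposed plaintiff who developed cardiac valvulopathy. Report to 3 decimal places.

p₁ = P(outcome | exposed) = 198/3354 = 0.059034
p₀ = P(outcome | unexposed) = 31/1875 = 0.016533
Under exogeneity and monotonicity, PN = (p₁ − p₀) / p₁.
PN = (0.059034 − 0.016533) / 0.059034 = 0.042501 / 0.059034 ≈ 0.7199

PN ≈ 0.720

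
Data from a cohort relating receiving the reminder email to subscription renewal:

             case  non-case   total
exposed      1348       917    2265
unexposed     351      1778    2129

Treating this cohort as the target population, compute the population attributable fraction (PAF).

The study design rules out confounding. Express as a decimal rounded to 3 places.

p₁ = P(outcome | exposed) = 1348/2265 = 0.59514
p₀ = P(outcome | unexposed) = 351/2129 = 0.16487
Exposure prevalence π = 2265/4394 = 0.51548; overall risk P(Y=1) = 0.38666.
Under exogeneity, PAF = [P(Y=1) − p₀]/P(Y=1).
PAF = (0.38666 − 0.16487) / 0.38666 ≈ 0.5736

PAF ≈ 0.574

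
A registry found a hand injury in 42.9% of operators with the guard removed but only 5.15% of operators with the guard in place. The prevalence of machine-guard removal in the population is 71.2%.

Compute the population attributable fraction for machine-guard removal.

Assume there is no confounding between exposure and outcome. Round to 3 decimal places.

PAF ≈ 0.839

p₁ = 0.429, p₀ = 0.0515.
Overall risk P(Y=1) = π·p₁ + (1−π)·p₀ = 0.712×0.429 + 0.288×0.0515 = 0.32028.
Under exogeneity, PAF = [P(Y=1) − p₀] / P(Y=1).
PAF = (0.32028 − 0.0515) / 0.32028 ≈ 0.8392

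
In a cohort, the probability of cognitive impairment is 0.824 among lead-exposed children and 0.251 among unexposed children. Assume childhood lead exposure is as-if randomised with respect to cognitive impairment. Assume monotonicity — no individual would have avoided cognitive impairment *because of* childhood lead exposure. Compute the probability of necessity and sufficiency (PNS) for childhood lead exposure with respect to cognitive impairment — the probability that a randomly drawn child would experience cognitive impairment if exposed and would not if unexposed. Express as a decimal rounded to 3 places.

Let p₁ = 0.824, p₀ = 0.251.
Under exogeneity and monotonicity, PNS = p₁ − p₀.
PNS = 0.824 − 0.251 = 0.573

PNS ≈ 0.573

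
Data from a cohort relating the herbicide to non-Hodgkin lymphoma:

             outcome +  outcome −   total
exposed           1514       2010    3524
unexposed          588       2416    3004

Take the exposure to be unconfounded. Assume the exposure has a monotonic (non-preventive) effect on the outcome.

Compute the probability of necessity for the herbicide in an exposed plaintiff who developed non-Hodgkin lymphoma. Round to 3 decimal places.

PN ≈ 0.544

p₁ = P(outcome | exposed) = 1514/3524 = 0.42963
p₀ = P(outcome | unexposed) = 588/3004 = 0.19574
Under exogeneity and monotonicity, PN = (p₁ − p₀) / p₁.
PN = (0.42963 − 0.19574) / 0.42963 = 0.23389 / 0.42963 ≈ 0.5444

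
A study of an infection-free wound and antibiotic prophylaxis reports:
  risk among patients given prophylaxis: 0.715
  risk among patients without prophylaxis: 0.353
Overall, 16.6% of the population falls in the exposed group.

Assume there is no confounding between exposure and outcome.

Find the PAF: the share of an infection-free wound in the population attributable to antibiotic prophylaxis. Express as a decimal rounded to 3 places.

PAF ≈ 0.145

Let p₁ = 0.715, p₀ = 0.353.
Overall risk P(Y=1) = π·p₁ + (1−π)·p₀ = 0.166×0.715 + 0.834×0.353 = 0.41309.
Under exogeneity, PAF = [P(Y=1) − p₀] / P(Y=1).
PAF = (0.41309 − 0.353) / 0.41309 ≈ 0.1455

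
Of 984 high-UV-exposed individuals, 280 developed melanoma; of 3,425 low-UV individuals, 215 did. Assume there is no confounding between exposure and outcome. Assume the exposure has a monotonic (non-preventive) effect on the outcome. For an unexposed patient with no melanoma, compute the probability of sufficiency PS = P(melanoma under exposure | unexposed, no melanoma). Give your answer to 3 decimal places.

p₁ = P(outcome | exposed) = 280/984 = 0.28455
p₀ = P(outcome | unexposed) = 215/3425 = 0.062774
Under exogeneity and monotonicity, PS = (p₁ − p₀) / (1 − p₀).
PS = (0.28455 − 0.062774) / (1 − 0.062774) = 0.22178 / 0.93723 ≈ 0.2366

PS ≈ 0.237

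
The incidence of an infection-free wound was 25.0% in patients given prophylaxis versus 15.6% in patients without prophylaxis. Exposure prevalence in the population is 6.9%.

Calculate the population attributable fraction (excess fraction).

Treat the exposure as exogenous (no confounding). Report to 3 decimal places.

p₁ = 0.25, p₀ = 0.156.
Overall risk P(Y=1) = π·p₁ + (1−π)·p₀ = 0.069×0.25 + 0.931×0.156 = 0.16249.
Under exogeneity, PAF = [P(Y=1) − p₀] / P(Y=1).
PAF = (0.16249 − 0.156) / 0.16249 ≈ 0.0399

PAF ≈ 0.040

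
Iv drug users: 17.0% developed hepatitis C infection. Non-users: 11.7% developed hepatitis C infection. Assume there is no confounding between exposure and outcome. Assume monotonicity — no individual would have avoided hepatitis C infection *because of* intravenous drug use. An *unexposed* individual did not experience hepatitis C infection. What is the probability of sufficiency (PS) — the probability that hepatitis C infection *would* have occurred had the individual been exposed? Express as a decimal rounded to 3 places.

p₁ = 0.17, p₀ = 0.117.
Under exogeneity and monotonicity, PS = (p₁ − p₀) / (1 − p₀).
PS = (0.17 − 0.117) / (1 − 0.117) = 0.053 / 0.883 ≈ 0.0600

PS ≈ 0.060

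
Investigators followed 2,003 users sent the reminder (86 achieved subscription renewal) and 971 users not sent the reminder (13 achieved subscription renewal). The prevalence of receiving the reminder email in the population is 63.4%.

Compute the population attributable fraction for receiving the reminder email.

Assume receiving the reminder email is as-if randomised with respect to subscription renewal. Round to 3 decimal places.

p₁ = P(outcome | exposed) = 86/2003 = 0.042936
p₀ = P(outcome | unexposed) = 13/971 = 0.013388
Overall risk P(Y=1) = π·p₁ + (1−π)·p₀ = 0.634×0.042936 + 0.366×0.013388 = 0.032121.
Under exogeneity, PAF = [P(Y=1) − p₀] / P(Y=1).
PAF = (0.032121 − 0.013388) / 0.032121 ≈ 0.5832

PAF ≈ 0.583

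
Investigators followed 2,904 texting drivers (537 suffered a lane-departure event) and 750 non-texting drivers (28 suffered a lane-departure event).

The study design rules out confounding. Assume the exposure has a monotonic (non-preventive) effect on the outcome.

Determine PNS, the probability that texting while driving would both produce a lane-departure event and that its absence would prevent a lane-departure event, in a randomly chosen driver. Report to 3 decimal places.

p₁ = P(outcome | exposed) = 537/2904 = 0.18492
p₀ = P(outcome | unexposed) = 28/750 = 0.037333
Under exogeneity and monotonicity, PNS = p₁ − p₀.
PNS = 0.18492 − 0.037333 = 0.14758

PNS ≈ 0.148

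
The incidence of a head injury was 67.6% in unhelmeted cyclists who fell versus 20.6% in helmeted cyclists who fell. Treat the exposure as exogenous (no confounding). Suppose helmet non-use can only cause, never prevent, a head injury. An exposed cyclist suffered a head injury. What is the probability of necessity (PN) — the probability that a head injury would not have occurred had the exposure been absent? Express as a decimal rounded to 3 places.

PN ≈ 0.695

p₁ = 0.676, p₀ = 0.206.
Under exogeneity and monotonicity, PN = (p₁ − p₀) / p₁.
PN = (0.676 − 0.206) / 0.676 = 0.47 / 0.676 ≈ 0.6953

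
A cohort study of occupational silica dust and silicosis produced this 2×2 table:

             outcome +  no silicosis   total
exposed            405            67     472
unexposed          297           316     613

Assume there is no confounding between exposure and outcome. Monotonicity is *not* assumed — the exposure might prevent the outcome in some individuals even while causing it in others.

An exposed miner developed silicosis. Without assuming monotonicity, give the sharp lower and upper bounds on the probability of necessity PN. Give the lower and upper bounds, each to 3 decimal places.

0.435 ≤ PN ≤ 0.601

p₁ = P(outcome | exposed) = 405/472 = 0.85805
p₀ = P(outcome | unexposed) = 297/613 = 0.4845
Under exogeneity alone the bounds on PN are max{0,(p₁−p₀)/p₁} ≤ PN ≤ min{1,(1−p₀)/p₁}.
  lower = (p₁ − p₀)/p₁ = 0.37355 / 0.85805 ≈ 0.4353
  upper = min{1, (1 − p₀)/p₁} = 0.5155 / 0.85805 ≈ 0.6008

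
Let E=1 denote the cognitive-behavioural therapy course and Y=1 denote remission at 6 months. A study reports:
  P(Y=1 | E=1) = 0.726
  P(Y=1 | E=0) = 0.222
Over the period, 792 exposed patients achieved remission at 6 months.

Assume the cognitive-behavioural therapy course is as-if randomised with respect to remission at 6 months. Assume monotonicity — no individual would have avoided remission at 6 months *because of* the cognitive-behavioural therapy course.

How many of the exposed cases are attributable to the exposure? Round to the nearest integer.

about 550 cases

Let p₁ = 0.726, p₀ = 0.222.
PN = (p₁ − p₀)/p₁ = (0.726 − 0.222) / 0.726 ≈ 0.69421.
Attributable cases ≈ PN × (exposed cases) = 0.69421 × 792 ≈ 549.82.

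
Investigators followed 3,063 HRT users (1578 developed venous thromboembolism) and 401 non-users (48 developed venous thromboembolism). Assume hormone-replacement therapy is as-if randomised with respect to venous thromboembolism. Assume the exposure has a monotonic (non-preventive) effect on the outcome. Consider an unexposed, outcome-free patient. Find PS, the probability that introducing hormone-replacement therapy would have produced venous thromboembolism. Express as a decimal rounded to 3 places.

PS ≈ 0.449

p₁ = P(outcome | exposed) = 1578/3063 = 0.51518
p₀ = P(outcome | unexposed) = 48/401 = 0.1197
Under exogeneity and monotonicity, PS = (p₁ − p₀) / (1 − p₀).
PS = (0.51518 − 0.1197) / (1 − 0.1197) = 0.39548 / 0.8803 ≈ 0.4493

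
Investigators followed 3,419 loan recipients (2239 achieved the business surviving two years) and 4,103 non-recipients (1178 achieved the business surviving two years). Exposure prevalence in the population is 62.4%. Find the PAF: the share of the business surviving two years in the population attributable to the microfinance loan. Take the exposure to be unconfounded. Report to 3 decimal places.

PAF ≈ 0.444

p₁ = P(outcome | exposed) = 2239/3419 = 0.65487
p₀ = P(outcome | unexposed) = 1178/4103 = 0.28711
Overall risk P(Y=1) = π·p₁ + (1−π)·p₀ = 0.624×0.65487 + 0.376×0.28711 = 0.51659.
Under exogeneity, PAF = [P(Y=1) − p₀] / P(Y=1).
PAF = (0.51659 − 0.28711) / 0.51659 ≈ 0.4442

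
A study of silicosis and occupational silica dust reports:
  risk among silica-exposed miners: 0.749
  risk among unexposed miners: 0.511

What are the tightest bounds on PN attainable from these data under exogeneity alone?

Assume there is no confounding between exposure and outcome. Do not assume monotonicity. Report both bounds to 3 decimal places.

0.318 ≤ PN ≤ 0.653

Let p₁ = 0.749, p₀ = 0.511.
Under exogeneity alone the bounds on PN are max{0,(p₁−p₀)/p₁} ≤ PN ≤ min{1,(1−p₀)/p₁}.
  lower = (p₁ − p₀)/p₁ = 0.238 / 0.749 ≈ 0.3178
  upper = min{1, (1 − p₀)/p₁} = 0.489 / 0.749 ≈ 0.6529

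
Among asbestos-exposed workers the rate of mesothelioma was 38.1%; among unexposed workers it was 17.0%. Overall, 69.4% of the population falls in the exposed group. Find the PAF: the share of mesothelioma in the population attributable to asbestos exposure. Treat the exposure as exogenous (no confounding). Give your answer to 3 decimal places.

PAF ≈ 0.463

p₁ = 0.381, p₀ = 0.17.
Overall risk P(Y=1) = π·p₁ + (1−π)·p₀ = 0.694×0.381 + 0.306×0.17 = 0.31643.
Under exogeneity, PAF = [P(Y=1) − p₀] / P(Y=1).
PAF = (0.31643 − 0.17) / 0.31643 ≈ 0.4628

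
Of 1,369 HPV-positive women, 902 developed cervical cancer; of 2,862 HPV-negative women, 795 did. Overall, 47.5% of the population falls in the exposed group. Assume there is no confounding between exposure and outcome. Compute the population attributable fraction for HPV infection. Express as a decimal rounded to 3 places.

PAF ≈ 0.395

p₁ = P(outcome | exposed) = 902/1369 = 0.65888
p₀ = P(outcome | unexposed) = 795/2862 = 0.27778
Overall risk P(Y=1) = π·p₁ + (1−π)·p₀ = 0.475×0.65888 + 0.525×0.27778 = 0.4588.
Under exogeneity, PAF = [P(Y=1) − p₀] / P(Y=1).
PAF = (0.4588 − 0.27778) / 0.4588 ≈ 0.3946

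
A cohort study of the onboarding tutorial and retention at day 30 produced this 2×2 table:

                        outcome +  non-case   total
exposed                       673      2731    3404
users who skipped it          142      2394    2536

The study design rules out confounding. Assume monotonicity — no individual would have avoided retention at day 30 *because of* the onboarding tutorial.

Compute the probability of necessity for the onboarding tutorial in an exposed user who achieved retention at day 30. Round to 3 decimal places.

p₁ = P(outcome | exposed) = 673/3404 = 0.19771
p₀ = P(outcome | unexposed) = 142/2536 = 0.055994
Under exogeneity and monotonicity, PN = (p₁ − p₀) / p₁.
PN = (0.19771 − 0.055994) / 0.19771 = 0.14171 / 0.19771 ≈ 0.7168

PN ≈ 0.717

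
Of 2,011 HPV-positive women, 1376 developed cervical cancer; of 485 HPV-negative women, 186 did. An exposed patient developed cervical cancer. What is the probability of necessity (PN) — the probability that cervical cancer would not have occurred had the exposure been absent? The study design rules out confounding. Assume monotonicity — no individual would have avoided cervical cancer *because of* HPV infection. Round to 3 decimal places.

p₁ = P(outcome | exposed) = 1376/2011 = 0.68424
p₀ = P(outcome | unexposed) = 186/485 = 0.38351
Under exogeneity and monotonicity, PN = (p₁ − p₀) / p₁.
PN = (0.68424 − 0.38351) / 0.68424 = 0.30073 / 0.68424 ≈ 0.4395

PN ≈ 0.440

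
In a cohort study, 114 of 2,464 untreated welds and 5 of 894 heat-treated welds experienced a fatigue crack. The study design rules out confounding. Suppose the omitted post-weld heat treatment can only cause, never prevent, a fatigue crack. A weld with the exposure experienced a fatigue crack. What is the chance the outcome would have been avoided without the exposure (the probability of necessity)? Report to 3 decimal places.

PN ≈ 0.879

p₁ = P(outcome | exposed) = 114/2464 = 0.046266
p₀ = P(outcome | unexposed) = 5/894 = 0.0055928
Under exogeneity and monotonicity, PN = (p₁ − p₀) / p₁.
PN = (0.046266 − 0.0055928) / 0.046266 = 0.040673 / 0.046266 ≈ 0.8791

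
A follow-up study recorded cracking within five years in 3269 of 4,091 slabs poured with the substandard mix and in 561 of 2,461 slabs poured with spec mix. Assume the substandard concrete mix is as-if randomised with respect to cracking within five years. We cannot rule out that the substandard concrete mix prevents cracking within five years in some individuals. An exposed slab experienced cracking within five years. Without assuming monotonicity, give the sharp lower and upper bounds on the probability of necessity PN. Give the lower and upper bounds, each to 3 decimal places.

0.715 ≤ PN ≤ 0.966

p₁ = P(outcome | exposed) = 3269/4091 = 0.79907
p₀ = P(outcome | unexposed) = 561/2461 = 0.22796
Under exogeneity alone the bounds on PN are max{0,(p₁−p₀)/p₁} ≤ PN ≤ min{1,(1−p₀)/p₁}.
  lower = (p₁ − p₀)/p₁ = 0.57112 / 0.79907 ≈ 0.7147
  upper = min{1, (1 − p₀)/p₁} = 0.77204 / 0.79907 ≈ 0.9662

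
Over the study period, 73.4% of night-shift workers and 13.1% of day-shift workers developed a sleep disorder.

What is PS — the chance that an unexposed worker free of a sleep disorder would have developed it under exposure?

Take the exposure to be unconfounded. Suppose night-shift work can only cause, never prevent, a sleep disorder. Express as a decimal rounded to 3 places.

p₁ = 0.734, p₀ = 0.131.
Under exogeneity and monotonicity, PS = (p₁ − p₀) / (1 − p₀).
PS = (0.734 − 0.131) / (1 − 0.131) = 0.603 / 0.869 ≈ 0.6939

PS ≈ 0.694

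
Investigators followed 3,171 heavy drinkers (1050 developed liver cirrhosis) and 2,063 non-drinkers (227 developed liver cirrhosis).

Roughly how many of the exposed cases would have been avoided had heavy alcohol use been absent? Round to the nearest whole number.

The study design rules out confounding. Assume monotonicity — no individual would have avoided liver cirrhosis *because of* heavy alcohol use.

p₁ = P(outcome | exposed) = 1050/3171 = 0.33113
p₀ = P(outcome | unexposed) = 227/2063 = 0.11003
PN = (p₁ − p₀)/p₁ = (0.33113 − 0.11003) / 0.33113 ≈ 0.66770.
Attributable cases ≈ PN × (exposed cases) = 0.66770 × 1050 ≈ 701.08.

about 701 cases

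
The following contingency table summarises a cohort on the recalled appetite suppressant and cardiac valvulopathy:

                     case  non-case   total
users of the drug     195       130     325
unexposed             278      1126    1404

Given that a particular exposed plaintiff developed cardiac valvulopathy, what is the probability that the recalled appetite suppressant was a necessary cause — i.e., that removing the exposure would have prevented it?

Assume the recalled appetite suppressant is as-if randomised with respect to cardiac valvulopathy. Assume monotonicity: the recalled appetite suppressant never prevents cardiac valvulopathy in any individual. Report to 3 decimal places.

PN ≈ 0.670

p₁ = P(outcome | exposed) = 195/325 = 0.6
p₀ = P(outcome | unexposed) = 278/1404 = 0.19801
Under exogeneity and monotonicity, PN = (p₁ − p₀) / p₁.
PN = (0.6 − 0.19801) / 0.6 = 0.40199 / 0.6 ≈ 0.6700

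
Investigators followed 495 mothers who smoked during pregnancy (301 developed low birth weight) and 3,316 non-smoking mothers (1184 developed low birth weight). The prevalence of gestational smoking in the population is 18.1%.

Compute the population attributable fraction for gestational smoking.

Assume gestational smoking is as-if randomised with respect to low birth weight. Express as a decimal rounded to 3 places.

p₁ = P(outcome | exposed) = 301/495 = 0.60808
p₀ = P(outcome | unexposed) = 1184/3316 = 0.35706
Overall risk P(Y=1) = π·p₁ + (1−π)·p₀ = 0.181×0.60808 + 0.819×0.35706 = 0.40249.
Under exogeneity, PAF = [P(Y=1) − p₀] / P(Y=1).
PAF = (0.40249 − 0.35706) / 0.40249 ≈ 0.1129

PAF ≈ 0.113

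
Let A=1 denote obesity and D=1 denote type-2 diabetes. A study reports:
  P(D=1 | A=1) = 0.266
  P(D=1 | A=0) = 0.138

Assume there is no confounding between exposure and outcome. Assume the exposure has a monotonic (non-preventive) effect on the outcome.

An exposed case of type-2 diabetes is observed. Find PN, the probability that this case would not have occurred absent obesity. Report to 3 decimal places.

PN ≈ 0.481

Let p₁ = 0.266, p₀ = 0.138.
Under exogeneity and monotonicity, PN = (p₁ − p₀) / p₁.
PN = (0.266 − 0.138) / 0.266 = 0.128 / 0.266 ≈ 0.4812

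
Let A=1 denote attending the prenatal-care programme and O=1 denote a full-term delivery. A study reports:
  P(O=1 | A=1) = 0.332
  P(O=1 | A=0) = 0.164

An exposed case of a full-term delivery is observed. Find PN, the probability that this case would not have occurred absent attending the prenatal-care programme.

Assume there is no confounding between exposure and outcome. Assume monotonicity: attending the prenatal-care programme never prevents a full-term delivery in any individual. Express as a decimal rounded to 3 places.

PN ≈ 0.506

Let p₁ = 0.332, p₀ = 0.164.
Under exogeneity and monotonicity, PN = (p₁ − p₀) / p₁.
PN = (0.332 − 0.164) / 0.332 = 0.168 / 0.332 ≈ 0.5060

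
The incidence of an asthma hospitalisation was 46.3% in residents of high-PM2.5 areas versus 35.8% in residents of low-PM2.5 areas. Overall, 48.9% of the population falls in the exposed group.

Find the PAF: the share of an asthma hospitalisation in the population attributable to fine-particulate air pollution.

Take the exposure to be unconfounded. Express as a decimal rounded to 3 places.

p₁ = 0.463, p₀ = 0.358.
Overall risk P(Y=1) = π·p₁ + (1−π)·p₀ = 0.489×0.463 + 0.511×0.358 = 0.40934.
Under exogeneity, PAF = [P(Y=1) − p₀] / P(Y=1).
PAF = (0.40934 − 0.358) / 0.40934 ≈ 0.1254

PAF ≈ 0.125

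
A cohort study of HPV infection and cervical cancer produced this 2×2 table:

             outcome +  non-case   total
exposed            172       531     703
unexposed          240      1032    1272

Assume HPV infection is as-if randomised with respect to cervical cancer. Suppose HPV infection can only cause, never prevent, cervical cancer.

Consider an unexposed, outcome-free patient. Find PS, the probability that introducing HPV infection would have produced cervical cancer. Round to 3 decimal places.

p₁ = P(outcome | exposed) = 172/703 = 0.24467
p₀ = P(outcome | unexposed) = 240/1272 = 0.18868
Under exogeneity and monotonicity, PS = (p₁ − p₀) / (1 − p₀).
PS = (0.24467 − 0.18868) / (1 − 0.18868) = 0.055986 / 0.81132 ≈ 0.0690

PS ≈ 0.069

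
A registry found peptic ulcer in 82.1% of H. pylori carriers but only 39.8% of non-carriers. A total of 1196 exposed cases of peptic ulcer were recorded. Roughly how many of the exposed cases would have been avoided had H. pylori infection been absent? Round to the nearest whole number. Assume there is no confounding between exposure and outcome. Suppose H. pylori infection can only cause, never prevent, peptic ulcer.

p₁ = 0.821, p₀ = 0.398.
PN = (p₁ − p₀)/p₁ = (0.821 − 0.398) / 0.821 ≈ 0.51523.
Attributable cases ≈ PN × (exposed cases) = 0.51523 × 1196 ≈ 616.21.

about 616 cases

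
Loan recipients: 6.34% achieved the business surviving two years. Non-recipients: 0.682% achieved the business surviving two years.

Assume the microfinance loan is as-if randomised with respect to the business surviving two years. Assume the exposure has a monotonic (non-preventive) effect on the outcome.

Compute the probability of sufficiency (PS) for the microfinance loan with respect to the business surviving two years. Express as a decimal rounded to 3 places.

PS ≈ 0.057

p₁ = 0.0634, p₀ = 0.00682.
Under exogeneity and monotonicity, PS = (p₁ − p₀) / (1 − p₀).
PS = (0.0634 − 0.00682) / (1 − 0.00682) = 0.05658 / 0.99318 ≈ 0.0570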